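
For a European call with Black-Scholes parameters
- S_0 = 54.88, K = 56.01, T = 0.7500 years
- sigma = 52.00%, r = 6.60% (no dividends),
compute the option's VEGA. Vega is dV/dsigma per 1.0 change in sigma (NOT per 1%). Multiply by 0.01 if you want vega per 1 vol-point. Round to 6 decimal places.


Answer: Vega = 18.180863

Derivation:
d1 = 0.2898270310; d2 = -0.1605061790
phi(d1) = 0.3825337527; exp(-qT) = 1.0000000000; exp(-rT) = 0.9517051581
Vega = S * exp(-qT) * phi(d1) * sqrt(T) = 54.8800 * 1.0000000000 * 0.3825337527 * 0.8660254038 = 18.180863


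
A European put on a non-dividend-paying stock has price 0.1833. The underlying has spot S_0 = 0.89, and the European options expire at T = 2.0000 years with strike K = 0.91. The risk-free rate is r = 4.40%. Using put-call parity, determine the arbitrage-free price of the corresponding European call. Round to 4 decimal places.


Put-call parity: C - P = S_0 * exp(-qT) - K * exp(-rT).
S_0 * exp(-qT) = 0.8900 * 1.00000000 = 0.89000000
K * exp(-rT) = 0.9100 * 0.91576088 = 0.83334240
C = P + S*exp(-qT) - K*exp(-rT)
C = 0.1833 + 0.89000000 - 0.83334240 = 0.2400

Answer: Call price = 0.2400


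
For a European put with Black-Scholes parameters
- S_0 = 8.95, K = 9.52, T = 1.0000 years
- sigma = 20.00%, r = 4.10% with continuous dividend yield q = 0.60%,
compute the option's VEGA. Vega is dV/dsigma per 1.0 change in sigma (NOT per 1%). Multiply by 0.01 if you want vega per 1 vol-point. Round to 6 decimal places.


Answer: Vega = 3.547159

Derivation:
d1 = -0.0337065826; d2 = -0.2337065826
phi(d1) = 0.3987157189; exp(-qT) = 0.9940179641; exp(-rT) = 0.9598291299
Vega = S * exp(-qT) * phi(d1) * sqrt(T) = 8.9500 * 0.9940179641 * 0.3987157189 * 1.0000000000 = 3.547159


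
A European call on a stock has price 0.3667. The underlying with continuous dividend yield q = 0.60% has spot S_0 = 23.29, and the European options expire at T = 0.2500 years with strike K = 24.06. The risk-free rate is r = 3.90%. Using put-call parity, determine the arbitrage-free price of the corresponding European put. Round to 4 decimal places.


Put-call parity: C - P = S_0 * exp(-qT) - K * exp(-rT).
S_0 * exp(-qT) = 23.2900 * 0.99850112 = 23.25509119
K * exp(-rT) = 24.0600 * 0.99029738 = 23.82655489
P = C - S*exp(-qT) + K*exp(-rT)
P = 0.3667 - 23.25509119 + 23.82655489 = 0.9382

Answer: Put price = 0.9382


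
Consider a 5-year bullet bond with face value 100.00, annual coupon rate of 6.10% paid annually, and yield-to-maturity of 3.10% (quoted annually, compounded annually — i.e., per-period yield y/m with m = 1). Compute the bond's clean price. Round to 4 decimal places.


Coupon per period c = face * coupon_rate / m = 6.100000
Periods per year m = 1; per-period yield y/m = 0.031000
Number of cashflows N = 5
Cashflows (t years, CF_t, discount factor 1/(1+y/m)^(m*t), PV):
  t = 1.0000: CF_t = 6.100000, DF = 0.969932, PV = 5.916586
  t = 2.0000: CF_t = 6.100000, DF = 0.940768, PV = 5.738687
  t = 3.0000: CF_t = 6.100000, DF = 0.912481, PV = 5.566136
  t = 4.0000: CF_t = 6.100000, DF = 0.885045, PV = 5.398774
  t = 5.0000: CF_t = 106.100000, DF = 0.858434, PV = 91.079798
Price P = sum_t PV_t = 113.699981

Answer: Price = 113.7000


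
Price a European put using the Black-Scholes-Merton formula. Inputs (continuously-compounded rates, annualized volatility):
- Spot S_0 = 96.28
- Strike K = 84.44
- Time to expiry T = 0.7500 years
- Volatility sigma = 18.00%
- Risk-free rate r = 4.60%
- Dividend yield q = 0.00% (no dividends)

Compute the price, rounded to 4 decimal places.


Answer: Price = 1.0172

Derivation:
d1 = (ln(S/K) + (r - q + 0.5*sigma^2) * T) / (sigma * sqrt(T)) = 1.14103267
d2 = d1 - sigma * sqrt(T) = 0.98514810
exp(-rT) = 0.96608834; exp(-qT) = 1.00000000
P = K * exp(-rT) * N(-d2) - S_0 * exp(-qT) * N(-d1)
N(-d1) = 0.12692816; N(-d2) = 0.16227567
P = 84.4400 * 0.96608834 * 0.16227567 - 96.2800 * 1.00000000 * 0.12692816 = 1.0172


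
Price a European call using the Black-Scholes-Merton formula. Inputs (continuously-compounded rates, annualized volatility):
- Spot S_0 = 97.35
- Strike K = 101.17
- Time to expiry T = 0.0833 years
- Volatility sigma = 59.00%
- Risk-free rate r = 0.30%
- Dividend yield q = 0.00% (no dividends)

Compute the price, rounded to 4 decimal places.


Answer: Price = 5.0054

Derivation:
d1 = (ln(S/K) + (r - q + 0.5*sigma^2) * T) / (sigma * sqrt(T)) = -0.13942142
d2 = d1 - sigma * sqrt(T) = -0.30970568
exp(-rT) = 0.99975013; exp(-qT) = 1.00000000
C = S_0 * exp(-qT) * N(d1) - K * exp(-rT) * N(d2)
N(d1) = 0.44455857; N(d2) = 0.37839239
C = 97.3500 * 1.00000000 * 0.44455857 - 101.1700 * 0.99975013 * 0.37839239 = 5.0054


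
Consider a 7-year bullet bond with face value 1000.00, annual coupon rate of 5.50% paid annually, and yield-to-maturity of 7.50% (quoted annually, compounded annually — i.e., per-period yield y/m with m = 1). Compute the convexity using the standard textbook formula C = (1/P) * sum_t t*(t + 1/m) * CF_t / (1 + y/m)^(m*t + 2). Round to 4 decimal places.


Answer: Convexity = 38.7141

Derivation:
Coupon per period c = face * coupon_rate / m = 55.000000
Periods per year m = 1; per-period yield y/m = 0.075000
Number of cashflows N = 7
Cashflows (t years, CF_t, discount factor 1/(1+y/m)^(m*t), PV):
  t = 1.0000: CF_t = 55.000000, DF = 0.930233, PV = 51.162791
  t = 2.0000: CF_t = 55.000000, DF = 0.865333, PV = 47.593294
  t = 3.0000: CF_t = 55.000000, DF = 0.804961, PV = 44.272831
  t = 4.0000: CF_t = 55.000000, DF = 0.748801, PV = 41.184029
  t = 5.0000: CF_t = 55.000000, DF = 0.696559, PV = 38.310725
  t = 6.0000: CF_t = 55.000000, DF = 0.647962, PV = 35.637884
  t = 7.0000: CF_t = 1055.000000, DF = 0.602755, PV = 635.906420
Price P = sum_t PV_t = 894.067974
Convexity numerator sum_t t*(t + 1/m) * CF_t / (1+y/m)^(m*t + 2):
  t = 1.0000: term = 88.545663
  t = 2.0000: term = 247.104175
  t = 3.0000: term = 459.728697
  t = 4.0000: term = 712.757670
  t = 5.0000: term = 994.545586
  t = 6.0000: term = 1295.222159
  t = 7.0000: term = 30815.151580
Convexity = (1/P) * sum = 34613.055531 / 894.067974 = 38.714121


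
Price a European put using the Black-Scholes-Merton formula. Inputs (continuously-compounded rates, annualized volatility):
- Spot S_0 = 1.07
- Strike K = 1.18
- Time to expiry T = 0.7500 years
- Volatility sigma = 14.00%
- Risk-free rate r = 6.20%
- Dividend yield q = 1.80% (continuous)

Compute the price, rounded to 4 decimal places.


d1 = (ln(S/K) + (r - q + 0.5*sigma^2) * T) / (sigma * sqrt(T)) = -0.47429976
d2 = d1 - sigma * sqrt(T) = -0.59554332
exp(-rT) = 0.95456456; exp(-qT) = 0.98659072
P = K * exp(-rT) * N(-d2) - S_0 * exp(-qT) * N(-d1)
N(-d1) = 0.68235692; N(-d2) = 0.72425982
P = 1.1800 * 0.95456456 * 0.72425982 - 1.0700 * 0.98659072 * 0.68235692 = 0.0955

Answer: Price = 0.0955


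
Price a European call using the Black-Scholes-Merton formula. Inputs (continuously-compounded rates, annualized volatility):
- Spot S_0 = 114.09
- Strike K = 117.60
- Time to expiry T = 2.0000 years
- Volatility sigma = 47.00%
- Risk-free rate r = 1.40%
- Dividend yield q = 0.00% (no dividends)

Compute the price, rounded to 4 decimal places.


Answer: Price = 29.6083

Derivation:
d1 = (ln(S/K) + (r - q + 0.5*sigma^2) * T) / (sigma * sqrt(T)) = 0.32887773
d2 = d1 - sigma * sqrt(T) = -0.33580264
exp(-rT) = 0.97238837; exp(-qT) = 1.00000000
C = S_0 * exp(-qT) * N(d1) - K * exp(-rT) * N(d2)
N(d1) = 0.62887595; N(d2) = 0.36850985
C = 114.0900 * 1.00000000 * 0.62887595 - 117.6000 * 0.97238837 * 0.36850985 = 29.6083


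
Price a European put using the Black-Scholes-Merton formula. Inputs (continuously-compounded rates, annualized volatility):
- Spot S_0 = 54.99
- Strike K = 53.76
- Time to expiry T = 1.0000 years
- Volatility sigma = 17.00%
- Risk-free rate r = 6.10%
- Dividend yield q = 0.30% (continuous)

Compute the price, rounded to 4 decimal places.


Answer: Price = 1.8395

Derivation:
d1 = (ln(S/K) + (r - q + 0.5*sigma^2) * T) / (sigma * sqrt(T)) = 0.55924503
d2 = d1 - sigma * sqrt(T) = 0.38924503
exp(-rT) = 0.94082324; exp(-qT) = 0.99700450
P = K * exp(-rT) * N(-d2) - S_0 * exp(-qT) * N(-d1)
N(-d1) = 0.28799725; N(-d2) = 0.34854745
P = 53.7600 * 0.94082324 * 0.34854745 - 54.9900 * 0.99700450 * 0.28799725 = 1.8395


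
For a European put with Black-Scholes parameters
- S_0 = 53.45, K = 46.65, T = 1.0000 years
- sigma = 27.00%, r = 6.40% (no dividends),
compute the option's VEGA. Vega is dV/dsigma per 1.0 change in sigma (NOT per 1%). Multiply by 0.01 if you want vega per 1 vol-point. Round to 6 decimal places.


d1 = 0.8760137414; d2 = 0.6060137414
phi(d1) = 0.2718136465; exp(-qT) = 1.0000000000; exp(-rT) = 0.9380049995
Vega = S * exp(-qT) * phi(d1) * sqrt(T) = 53.4500 * 1.0000000000 * 0.2718136465 * 1.0000000000 = 14.528439

Answer: Vega = 14.528439


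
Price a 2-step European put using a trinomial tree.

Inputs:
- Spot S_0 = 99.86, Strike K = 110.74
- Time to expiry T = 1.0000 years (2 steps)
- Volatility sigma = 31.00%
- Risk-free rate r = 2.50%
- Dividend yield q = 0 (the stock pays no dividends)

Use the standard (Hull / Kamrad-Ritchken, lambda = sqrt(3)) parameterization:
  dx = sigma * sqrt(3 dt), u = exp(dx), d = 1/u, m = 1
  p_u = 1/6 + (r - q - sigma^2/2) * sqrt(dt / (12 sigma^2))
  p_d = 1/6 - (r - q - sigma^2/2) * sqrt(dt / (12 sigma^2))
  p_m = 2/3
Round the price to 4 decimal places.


dt = T/N = 0.500000; dx = sigma*sqrt(3*dt) = 0.379671
u = exp(dx) = 1.461803; d = 1/u = 0.684086
p_u = 0.151489, p_m = 0.666667, p_d = 0.181844
Discount per step: exp(-r*dt) = 0.987578
Stock lattice S(k, j) with j the centered position index:
  k=0: S(0,+0) = 99.8600
  k=1: S(1,-1) = 68.3129; S(1,+0) = 99.8600; S(1,+1) = 145.9757
  k=2: S(2,-2) = 46.7319; S(2,-1) = 68.3129; S(2,+0) = 99.8600; S(2,+1) = 145.9757; S(2,+2) = 213.3878
Terminal payoffs V(N, j) = max(K - S_T, 0):
  V(2,-2) = 64.008083; V(2,-1) = 42.427122; V(2,+0) = 10.880000; V(2,+1) = 0.000000; V(2,+2) = 0.000000
Backward induction: V(k, j) = exp(-r*dt) * [p_u * V(k+1, j+1) + p_m * V(k+1, j) + p_d * V(k+1, j-1)]
  V(1,-1) = exp(-r*dt) * [p_u*10.880000 + p_m*42.427122 + p_d*64.008083] = 41.056032
  V(1,+0) = exp(-r*dt) * [p_u*0.000000 + p_m*10.880000 + p_d*42.427122] = 14.782522
  V(1,+1) = exp(-r*dt) * [p_u*0.000000 + p_m*0.000000 + p_d*10.880000] = 1.953889
  V(0,+0) = exp(-r*dt) * [p_u*1.953889 + p_m*14.782522 + p_d*41.056032] = 17.397972

Answer: Price = V(0,0) = 17.3980


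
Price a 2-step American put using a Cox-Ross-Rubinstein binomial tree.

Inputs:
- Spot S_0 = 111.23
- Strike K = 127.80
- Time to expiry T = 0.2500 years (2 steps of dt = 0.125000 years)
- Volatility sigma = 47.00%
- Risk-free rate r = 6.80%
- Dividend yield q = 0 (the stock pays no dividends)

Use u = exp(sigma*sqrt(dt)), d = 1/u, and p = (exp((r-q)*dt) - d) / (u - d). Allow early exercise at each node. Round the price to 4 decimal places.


Answer: Price = V(0,0) = 21.2549

Derivation:
dt = T/N = 0.125000
u = exp(sigma*sqrt(dt)) = 1.180774; d = 1/u = 0.846902
p = (exp((r-q)*dt) - d) / (u - d) = 0.484120
Discount per step: exp(-r*dt) = 0.991536
Stock lattice S(k, i) with i counting down-moves:
  k=0: S(0,0) = 111.2300
  k=1: S(1,0) = 131.3375; S(1,1) = 94.2009
  k=2: S(2,0) = 155.0799; S(2,1) = 111.2300; S(2,2) = 79.7790
Terminal payoffs V(N, i) = max(K - S_T, 0):
  V(2,0) = 0.000000; V(2,1) = 16.570000; V(2,2) = 48.021029
Backward induction: V(k, i) = exp(-r*dt) * [p * V(k+1, i) + (1-p) * V(k+1, i+1)]; then take max(V_cont, immediate exercise) for American.
  V(1,0) = exp(-r*dt) * [p*0.000000 + (1-p)*16.570000] = 8.475777; exercise = 0.000000; V(1,0) = max -> 8.475777
  V(1,1) = exp(-r*dt) * [p*16.570000 + (1-p)*48.021029] = 32.517375; exercise = 33.599072; V(1,1) = max -> 33.599072
  V(0,0) = exp(-r*dt) * [p*8.475777 + (1-p)*33.599072] = 21.254941; exercise = 16.570000; V(0,0) = max -> 21.254941


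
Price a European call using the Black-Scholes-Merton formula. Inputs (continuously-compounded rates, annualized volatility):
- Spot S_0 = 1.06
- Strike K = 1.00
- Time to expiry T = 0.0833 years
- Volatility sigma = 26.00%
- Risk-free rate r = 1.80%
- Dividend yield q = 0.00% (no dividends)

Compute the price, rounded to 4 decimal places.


Answer: Price = 0.0708

Derivation:
d1 = (ln(S/K) + (r - q + 0.5*sigma^2) * T) / (sigma * sqrt(T)) = 0.83400070
d2 = d1 - sigma * sqrt(T) = 0.75896018
exp(-rT) = 0.99850172; exp(-qT) = 1.00000000
C = S_0 * exp(-qT) * N(d1) - K * exp(-rT) * N(d2)
N(d1) = 0.79785971; N(d2) = 0.77606181
C = 1.0600 * 1.00000000 * 0.79785971 - 1.0000 * 0.99850172 * 0.77606181 = 0.0708


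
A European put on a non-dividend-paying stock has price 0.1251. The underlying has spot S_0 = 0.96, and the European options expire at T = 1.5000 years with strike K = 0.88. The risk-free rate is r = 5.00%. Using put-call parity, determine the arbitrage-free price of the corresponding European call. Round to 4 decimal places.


Put-call parity: C - P = S_0 * exp(-qT) - K * exp(-rT).
S_0 * exp(-qT) = 0.9600 * 1.00000000 = 0.96000000
K * exp(-rT) = 0.8800 * 0.92774349 = 0.81641427
C = P + S*exp(-qT) - K*exp(-rT)
C = 0.1251 + 0.96000000 - 0.81641427 = 0.2687

Answer: Call price = 0.2687


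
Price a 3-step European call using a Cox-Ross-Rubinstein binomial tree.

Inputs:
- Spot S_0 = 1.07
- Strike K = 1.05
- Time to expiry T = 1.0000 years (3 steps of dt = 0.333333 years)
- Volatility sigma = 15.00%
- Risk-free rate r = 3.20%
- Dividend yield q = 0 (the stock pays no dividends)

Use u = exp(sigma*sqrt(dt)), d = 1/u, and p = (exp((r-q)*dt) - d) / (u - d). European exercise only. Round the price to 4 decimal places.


Answer: Price = V(0,0) = 0.0971

Derivation:
dt = T/N = 0.333333
u = exp(sigma*sqrt(dt)) = 1.090463; d = 1/u = 0.917042
p = (exp((r-q)*dt) - d) / (u - d) = 0.540199
Discount per step: exp(-r*dt) = 0.989390
Stock lattice S(k, i) with i counting down-moves:
  k=0: S(0,0) = 1.0700
  k=1: S(1,0) = 1.1668; S(1,1) = 0.9812
  k=2: S(2,0) = 1.2723; S(2,1) = 1.0700; S(2,2) = 0.8998
  k=3: S(3,0) = 1.3874; S(3,1) = 1.1668; S(3,2) = 0.9812; S(3,3) = 0.8252
Terminal payoffs V(N, i) = max(S_T - K, 0):
  V(3,0) = 0.337448; V(3,1) = 0.116796; V(3,2) = 0.000000; V(3,3) = 0.000000
Backward induction: V(k, i) = exp(-r*dt) * [p * V(k+1, i) + (1-p) * V(k+1, i+1)].
  V(2,0) = exp(-r*dt) * [p*0.337448 + (1-p)*0.116796] = 0.233488
  V(2,1) = exp(-r*dt) * [p*0.116796 + (1-p)*0.000000] = 0.062423
  V(2,2) = exp(-r*dt) * [p*0.000000 + (1-p)*0.000000] = 0.000000
  V(1,0) = exp(-r*dt) * [p*0.233488 + (1-p)*0.062423] = 0.153190
  V(1,1) = exp(-r*dt) * [p*0.062423 + (1-p)*0.000000] = 0.033363
  V(0,0) = exp(-r*dt) * [p*0.153190 + (1-p)*0.033363] = 0.097053


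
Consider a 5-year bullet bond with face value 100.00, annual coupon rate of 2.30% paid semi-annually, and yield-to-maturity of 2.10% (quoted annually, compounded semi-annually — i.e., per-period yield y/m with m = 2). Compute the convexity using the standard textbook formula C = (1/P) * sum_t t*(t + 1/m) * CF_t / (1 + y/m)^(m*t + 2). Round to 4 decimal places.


Answer: Convexity = 25.1654

Derivation:
Coupon per period c = face * coupon_rate / m = 1.150000
Periods per year m = 2; per-period yield y/m = 0.010500
Number of cashflows N = 10
Cashflows (t years, CF_t, discount factor 1/(1+y/m)^(m*t), PV):
  t = 0.5000: CF_t = 1.150000, DF = 0.989609, PV = 1.138050
  t = 1.0000: CF_t = 1.150000, DF = 0.979326, PV = 1.126225
  t = 1.5000: CF_t = 1.150000, DF = 0.969150, PV = 1.114523
  t = 2.0000: CF_t = 1.150000, DF = 0.959080, PV = 1.102942
  t = 2.5000: CF_t = 1.150000, DF = 0.949114, PV = 1.091481
  t = 3.0000: CF_t = 1.150000, DF = 0.939252, PV = 1.080140
  t = 3.5000: CF_t = 1.150000, DF = 0.929492, PV = 1.068916
  t = 4.0000: CF_t = 1.150000, DF = 0.919834, PV = 1.057809
  t = 4.5000: CF_t = 1.150000, DF = 0.910276, PV = 1.046818
  t = 5.0000: CF_t = 101.150000, DF = 0.900818, PV = 91.117692
Price P = sum_t PV_t = 100.944595
Convexity numerator sum_t t*(t + 1/m) * CF_t / (1+y/m)^(m*t + 2):
  t = 0.5000: term = 0.557261
  t = 1.0000: term = 1.654413
  t = 1.5000: term = 3.274444
  t = 2.0000: term = 5.400699
  t = 2.5000: term = 8.016871
  t = 3.0000: term = 11.106996
  t = 3.5000: term = 14.655445
  t = 4.0000: term = 18.646923
  t = 4.5000: term = 23.066455
  t = 5.0000: term = 2453.933372
Convexity = (1/P) * sum = 2540.312877 / 100.944595 = 25.165417


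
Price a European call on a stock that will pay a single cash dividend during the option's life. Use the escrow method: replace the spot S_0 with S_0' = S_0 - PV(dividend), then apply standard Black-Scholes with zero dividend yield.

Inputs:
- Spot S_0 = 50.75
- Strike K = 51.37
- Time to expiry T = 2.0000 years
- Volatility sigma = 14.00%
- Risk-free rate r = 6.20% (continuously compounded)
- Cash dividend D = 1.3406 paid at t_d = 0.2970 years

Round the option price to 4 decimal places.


Answer: Price = 6.1082

Derivation:
PV(D) = D * exp(-r * t_d) = 1.3406 * 0.98175450 = 1.31614009
S_0' = S_0 - PV(D) = 50.7500 - 1.31614009 = 49.43385991
d1 = (ln(S_0'/K) + (r + sigma^2/2)*T) / (sigma*sqrt(T)) = 0.53124563
d2 = d1 - sigma*sqrt(T) = 0.33325573
exp(-rT) = 0.88337984
N(d1) = 0.70237571; N(d2) = 0.63052937
C = S_0' * N(d1) - K * exp(-rT) * N(d2) = 49.43385991 * 0.70237571 - 51.3700 * 0.88337984 * 0.63052937 = 6.1082


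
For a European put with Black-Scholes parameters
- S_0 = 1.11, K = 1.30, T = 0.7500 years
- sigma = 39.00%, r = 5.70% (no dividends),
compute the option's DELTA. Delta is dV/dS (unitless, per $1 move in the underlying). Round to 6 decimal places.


d1 = -0.1723664399; d2 = -0.5101163474
phi(d1) = 0.3930597559; exp(-qT) = 1.0000000000; exp(-rT) = 0.9581508979
N(-d1) = 0.5684252728
Delta = -exp(-qT) * N(-d1) = -1.0000000000 * 0.5684252728 = -0.568425

Answer: Delta = -0.568425


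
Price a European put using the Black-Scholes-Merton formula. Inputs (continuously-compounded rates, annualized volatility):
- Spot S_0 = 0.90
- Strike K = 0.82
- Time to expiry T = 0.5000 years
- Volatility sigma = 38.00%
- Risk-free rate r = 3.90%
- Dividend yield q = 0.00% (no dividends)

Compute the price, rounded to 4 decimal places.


d1 = (ln(S/K) + (r - q + 0.5*sigma^2) * T) / (sigma * sqrt(T)) = 0.55336845
d2 = d1 - sigma * sqrt(T) = 0.28466788
exp(-rT) = 0.98068890; exp(-qT) = 1.00000000
P = K * exp(-rT) * N(-d2) - S_0 * exp(-qT) * N(-d1)
N(-d1) = 0.29000557; N(-d2) = 0.38794930
P = 0.8200 * 0.98068890 * 0.38794930 - 0.9000 * 1.00000000 * 0.29000557 = 0.0510

Answer: Price = 0.0510


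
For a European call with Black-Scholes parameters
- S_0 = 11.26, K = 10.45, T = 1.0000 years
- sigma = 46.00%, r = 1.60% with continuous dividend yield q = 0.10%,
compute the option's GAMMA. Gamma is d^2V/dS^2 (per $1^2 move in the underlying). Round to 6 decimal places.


d1 = 0.4249014007; d2 = -0.0350985993
phi(d1) = 0.3645071422; exp(-qT) = 0.9990004998; exp(-rT) = 0.9841273201
Gamma = exp(-qT) * phi(d1) / (S * sigma * sqrt(T)) = 0.9990004998 * 0.3645071422 / (11.2600 * 0.4600 * 1.0000000000) = 0.070303

Answer: Gamma = 0.070303


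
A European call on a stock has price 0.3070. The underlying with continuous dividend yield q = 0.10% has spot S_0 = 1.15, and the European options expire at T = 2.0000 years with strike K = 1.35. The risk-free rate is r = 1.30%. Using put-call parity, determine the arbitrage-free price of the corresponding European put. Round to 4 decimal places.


Answer: Put price = 0.4747

Derivation:
Put-call parity: C - P = S_0 * exp(-qT) - K * exp(-rT).
S_0 * exp(-qT) = 1.1500 * 0.99800200 = 1.14770230
K * exp(-rT) = 1.3500 * 0.97433509 = 1.31535237
P = C - S*exp(-qT) + K*exp(-rT)
P = 0.3070 - 1.14770230 + 1.31535237 = 0.4747


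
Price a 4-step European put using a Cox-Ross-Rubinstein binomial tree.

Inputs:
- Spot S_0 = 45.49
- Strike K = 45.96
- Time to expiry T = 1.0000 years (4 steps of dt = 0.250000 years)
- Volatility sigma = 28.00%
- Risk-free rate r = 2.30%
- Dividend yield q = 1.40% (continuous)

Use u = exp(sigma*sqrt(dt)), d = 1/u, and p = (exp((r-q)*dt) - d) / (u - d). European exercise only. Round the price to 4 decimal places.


dt = T/N = 0.250000
u = exp(sigma*sqrt(dt)) = 1.150274; d = 1/u = 0.869358
p = (exp((r-q)*dt) - d) / (u - d) = 0.473076
Discount per step: exp(-r*dt) = 0.994266
Stock lattice S(k, i) with i counting down-moves:
  k=0: S(0,0) = 45.4900
  k=1: S(1,0) = 52.3260; S(1,1) = 39.5471
  k=2: S(2,0) = 60.1892; S(2,1) = 45.4900; S(2,2) = 34.3806
  k=3: S(3,0) = 69.2340; S(3,1) = 52.3260; S(3,2) = 39.5471; S(3,3) = 29.8891
  k=4: S(4,0) = 79.6381; S(4,1) = 60.1892; S(4,2) = 45.4900; S(4,3) = 34.3806; S(4,4) = 25.9843
Terminal payoffs V(N, i) = max(K - S_T, 0):
  V(4,0) = 0.000000; V(4,1) = 0.000000; V(4,2) = 0.470000; V(4,3) = 11.579398; V(4,4) = 19.975700
Backward induction: V(k, i) = exp(-r*dt) * [p * V(k+1, i) + (1-p) * V(k+1, i+1)].
  V(3,0) = exp(-r*dt) * [p*0.000000 + (1-p)*0.000000] = 0.000000
  V(3,1) = exp(-r*dt) * [p*0.000000 + (1-p)*0.470000] = 0.246235
  V(3,2) = exp(-r*dt) * [p*0.470000 + (1-p)*11.579398] = 6.287555
  V(3,3) = exp(-r*dt) * [p*11.579398 + (1-p)*19.975700] = 15.911857
  V(2,0) = exp(-r*dt) * [p*0.000000 + (1-p)*0.246235] = 0.129003
  V(2,1) = exp(-r*dt) * [p*0.246235 + (1-p)*6.287555] = 3.409890
  V(2,2) = exp(-r*dt) * [p*6.287555 + (1-p)*15.911857] = 11.293709
  V(1,0) = exp(-r*dt) * [p*0.129003 + (1-p)*3.409890] = 1.847131
  V(1,1) = exp(-r*dt) * [p*3.409890 + (1-p)*11.293709] = 7.520698
  V(0,0) = exp(-r*dt) * [p*1.847131 + (1-p)*7.520698] = 4.808941

Answer: Price = V(0,0) = 4.8089


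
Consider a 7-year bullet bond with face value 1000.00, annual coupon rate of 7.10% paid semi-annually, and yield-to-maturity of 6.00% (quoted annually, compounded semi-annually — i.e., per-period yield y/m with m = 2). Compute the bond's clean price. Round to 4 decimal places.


Coupon per period c = face * coupon_rate / m = 35.500000
Periods per year m = 2; per-period yield y/m = 0.030000
Number of cashflows N = 14
Cashflows (t years, CF_t, discount factor 1/(1+y/m)^(m*t), PV):
  t = 0.5000: CF_t = 35.500000, DF = 0.970874, PV = 34.466019
  t = 1.0000: CF_t = 35.500000, DF = 0.942596, PV = 33.462155
  t = 1.5000: CF_t = 35.500000, DF = 0.915142, PV = 32.487529
  t = 2.0000: CF_t = 35.500000, DF = 0.888487, PV = 31.541290
  t = 2.5000: CF_t = 35.500000, DF = 0.862609, PV = 30.622612
  t = 3.0000: CF_t = 35.500000, DF = 0.837484, PV = 29.730691
  t = 3.5000: CF_t = 35.500000, DF = 0.813092, PV = 28.864749
  t = 4.0000: CF_t = 35.500000, DF = 0.789409, PV = 28.024028
  t = 4.5000: CF_t = 35.500000, DF = 0.766417, PV = 27.207794
  t = 5.0000: CF_t = 35.500000, DF = 0.744094, PV = 26.415334
  t = 5.5000: CF_t = 35.500000, DF = 0.722421, PV = 25.645955
  t = 6.0000: CF_t = 35.500000, DF = 0.701380, PV = 24.898986
  t = 6.5000: CF_t = 35.500000, DF = 0.680951, PV = 24.173773
  t = 7.0000: CF_t = 1035.500000, DF = 0.661118, PV = 684.587488
Price P = sum_t PV_t = 1062.128402

Answer: Price = 1062.1284


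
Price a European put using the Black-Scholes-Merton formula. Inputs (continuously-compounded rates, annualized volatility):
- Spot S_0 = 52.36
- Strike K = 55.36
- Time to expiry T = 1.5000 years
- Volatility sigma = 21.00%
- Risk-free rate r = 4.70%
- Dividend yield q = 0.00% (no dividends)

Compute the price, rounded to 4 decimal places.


Answer: Price = 4.9429

Derivation:
d1 = (ln(S/K) + (r - q + 0.5*sigma^2) * T) / (sigma * sqrt(T)) = 0.18608591
d2 = d1 - sigma * sqrt(T) = -0.07111052
exp(-rT) = 0.93192774; exp(-qT) = 1.00000000
P = K * exp(-rT) * N(-d2) - S_0 * exp(-qT) * N(-d1)
N(-d1) = 0.42618870; N(-d2) = 0.52834510
P = 55.3600 * 0.93192774 * 0.52834510 - 52.3600 * 1.00000000 * 0.42618870 = 4.9429


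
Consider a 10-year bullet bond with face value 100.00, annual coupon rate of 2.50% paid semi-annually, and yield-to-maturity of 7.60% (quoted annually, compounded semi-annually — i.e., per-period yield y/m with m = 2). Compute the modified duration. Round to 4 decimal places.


Answer: Modified duration = 8.2531

Derivation:
Coupon per period c = face * coupon_rate / m = 1.250000
Periods per year m = 2; per-period yield y/m = 0.038000
Number of cashflows N = 20
Cashflows (t years, CF_t, discount factor 1/(1+y/m)^(m*t), PV):
  t = 0.5000: CF_t = 1.250000, DF = 0.963391, PV = 1.204239
  t = 1.0000: CF_t = 1.250000, DF = 0.928122, PV = 1.160153
  t = 1.5000: CF_t = 1.250000, DF = 0.894145, PV = 1.117681
  t = 2.0000: CF_t = 1.250000, DF = 0.861411, PV = 1.076764
  t = 2.5000: CF_t = 1.250000, DF = 0.829876, PV = 1.037345
  t = 3.0000: CF_t = 1.250000, DF = 0.799495, PV = 0.999369
  t = 3.5000: CF_t = 1.250000, DF = 0.770227, PV = 0.962783
  t = 4.0000: CF_t = 1.250000, DF = 0.742030, PV = 0.927537
  t = 4.5000: CF_t = 1.250000, DF = 0.714865, PV = 0.893581
  t = 5.0000: CF_t = 1.250000, DF = 0.688694, PV = 0.860868
  t = 5.5000: CF_t = 1.250000, DF = 0.663482, PV = 0.829352
  t = 6.0000: CF_t = 1.250000, DF = 0.639193, PV = 0.798991
  t = 6.5000: CF_t = 1.250000, DF = 0.615793, PV = 0.769741
  t = 7.0000: CF_t = 1.250000, DF = 0.593249, PV = 0.741561
  t = 7.5000: CF_t = 1.250000, DF = 0.571531, PV = 0.714414
  t = 8.0000: CF_t = 1.250000, DF = 0.550608, PV = 0.688260
  t = 8.5000: CF_t = 1.250000, DF = 0.530451, PV = 0.663063
  t = 9.0000: CF_t = 1.250000, DF = 0.511031, PV = 0.638789
  t = 9.5000: CF_t = 1.250000, DF = 0.492323, PV = 0.615404
  t = 10.0000: CF_t = 101.250000, DF = 0.474300, PV = 48.022853
Price P = sum_t PV_t = 64.722749
First compute Macaulay numerator sum_t t * PV_t:
  t * PV_t at t = 0.5000: 0.602119
  t * PV_t at t = 1.0000: 1.160153
  t * PV_t at t = 1.5000: 1.676522
  t * PV_t at t = 2.0000: 2.153528
  t * PV_t at t = 2.5000: 2.593363
  t * PV_t at t = 3.0000: 2.998107
  t * PV_t at t = 3.5000: 3.369741
  t * PV_t at t = 4.0000: 3.710148
  t * PV_t at t = 4.5000: 4.021114
  t * PV_t at t = 5.0000: 4.304339
  t * PV_t at t = 5.5000: 4.561438
  t * PV_t at t = 6.0000: 4.793945
  t * PV_t at t = 6.5000: 5.003314
  t * PV_t at t = 7.0000: 5.190929
  t * PV_t at t = 7.5000: 5.358102
  t * PV_t at t = 8.0000: 5.506078
  t * PV_t at t = 8.5000: 5.636038
  t * PV_t at t = 9.0000: 5.749104
  t * PV_t at t = 9.5000: 5.846338
  t * PV_t at t = 10.0000: 480.228534
Macaulay duration D = 554.462955 / 64.722749 = 8.566740
Modified duration = D / (1 + y/m) = 8.566740 / (1 + 0.038000) = 8.253121


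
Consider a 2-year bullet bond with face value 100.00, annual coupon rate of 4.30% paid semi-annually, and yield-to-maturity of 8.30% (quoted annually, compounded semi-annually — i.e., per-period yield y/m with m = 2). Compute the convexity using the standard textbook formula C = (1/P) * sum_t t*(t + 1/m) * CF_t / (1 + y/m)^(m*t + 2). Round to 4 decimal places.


Coupon per period c = face * coupon_rate / m = 2.150000
Periods per year m = 2; per-period yield y/m = 0.041500
Number of cashflows N = 4
Cashflows (t years, CF_t, discount factor 1/(1+y/m)^(m*t), PV):
  t = 0.5000: CF_t = 2.150000, DF = 0.960154, PV = 2.064330
  t = 1.0000: CF_t = 2.150000, DF = 0.921895, PV = 1.982074
  t = 1.5000: CF_t = 2.150000, DF = 0.885161, PV = 1.903096
  t = 2.0000: CF_t = 102.150000, DF = 0.849890, PV = 86.816300
Price P = sum_t PV_t = 92.765800
Convexity numerator sum_t t*(t + 1/m) * CF_t / (1+y/m)^(m*t + 2):
  t = 0.5000: term = 0.951548
  t = 1.0000: term = 2.740896
  t = 1.5000: term = 5.263363
  t = 2.0000: term = 400.177558
Convexity = (1/P) * sum = 409.133365 / 92.765800 = 4.410390

Answer: Convexity = 4.4104


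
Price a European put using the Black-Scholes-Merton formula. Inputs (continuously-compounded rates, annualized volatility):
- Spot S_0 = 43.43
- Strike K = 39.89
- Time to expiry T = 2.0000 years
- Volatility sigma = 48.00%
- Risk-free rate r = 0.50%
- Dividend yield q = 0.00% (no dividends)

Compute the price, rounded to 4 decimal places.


Answer: Price = 9.1515

Derivation:
d1 = (ln(S/K) + (r - q + 0.5*sigma^2) * T) / (sigma * sqrt(T)) = 0.47939598
d2 = d1 - sigma * sqrt(T) = -0.19942653
exp(-rT) = 0.99004983; exp(-qT) = 1.00000000
P = K * exp(-rT) * N(-d2) - S_0 * exp(-qT) * N(-d1)
N(-d1) = 0.31582848; N(-d2) = 0.57903545
P = 39.8900 * 0.99004983 * 0.57903545 - 43.4300 * 1.00000000 * 0.31582848 = 9.1515


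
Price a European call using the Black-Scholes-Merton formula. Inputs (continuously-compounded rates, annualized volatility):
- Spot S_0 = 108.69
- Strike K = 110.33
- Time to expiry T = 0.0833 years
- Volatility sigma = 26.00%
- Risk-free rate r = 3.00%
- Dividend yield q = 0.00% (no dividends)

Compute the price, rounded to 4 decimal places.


Answer: Price = 2.6363

Derivation:
d1 = (ln(S/K) + (r - q + 0.5*sigma^2) * T) / (sigma * sqrt(T)) = -0.12875099
d2 = d1 - sigma * sqrt(T) = -0.20379151
exp(-rT) = 0.99750412; exp(-qT) = 1.00000000
C = S_0 * exp(-qT) * N(d1) - K * exp(-rT) * N(d2)
N(d1) = 0.44877735; N(d2) = 0.41925821
C = 108.6900 * 1.00000000 * 0.44877735 - 110.3300 * 0.99750412 * 0.41925821 = 2.6363


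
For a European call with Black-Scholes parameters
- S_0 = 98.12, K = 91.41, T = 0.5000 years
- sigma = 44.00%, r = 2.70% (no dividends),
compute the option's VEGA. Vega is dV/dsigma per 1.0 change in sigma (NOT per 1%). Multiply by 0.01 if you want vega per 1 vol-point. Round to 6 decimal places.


Answer: Vega = 25.271372

Derivation:
d1 = 0.4266307478; d2 = 0.1155037641
phi(d1) = 0.3642388553; exp(-qT) = 1.0000000000; exp(-rT) = 0.9865907163
Vega = S * exp(-qT) * phi(d1) * sqrt(T) = 98.1200 * 1.0000000000 * 0.3642388553 * 0.7071067812 = 25.271372


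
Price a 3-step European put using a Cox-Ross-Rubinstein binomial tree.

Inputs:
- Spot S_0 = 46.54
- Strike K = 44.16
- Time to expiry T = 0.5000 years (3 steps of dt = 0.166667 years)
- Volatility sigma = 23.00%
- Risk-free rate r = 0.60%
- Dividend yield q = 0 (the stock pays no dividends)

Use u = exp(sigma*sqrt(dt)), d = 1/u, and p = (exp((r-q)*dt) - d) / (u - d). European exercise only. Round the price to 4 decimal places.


dt = T/N = 0.166667
u = exp(sigma*sqrt(dt)) = 1.098447; d = 1/u = 0.910376
p = (exp((r-q)*dt) - d) / (u - d) = 0.481863
Discount per step: exp(-r*dt) = 0.999000
Stock lattice S(k, i) with i counting down-moves:
  k=0: S(0,0) = 46.5400
  k=1: S(1,0) = 51.1217; S(1,1) = 42.3689
  k=2: S(2,0) = 56.1545; S(2,1) = 46.5400; S(2,2) = 38.5717
  k=3: S(3,0) = 61.6827; S(3,1) = 51.1217; S(3,2) = 42.3689; S(3,3) = 35.1147
Terminal payoffs V(N, i) = max(K - S_T, 0):
  V(3,0) = 0.000000; V(3,1) = 0.000000; V(3,2) = 1.791081; V(3,3) = 9.045265
Backward induction: V(k, i) = exp(-r*dt) * [p * V(k+1, i) + (1-p) * V(k+1, i+1)].
  V(2,0) = exp(-r*dt) * [p*0.000000 + (1-p)*0.000000] = 0.000000
  V(2,1) = exp(-r*dt) * [p*0.000000 + (1-p)*1.791081] = 0.927098
  V(2,2) = exp(-r*dt) * [p*1.791081 + (1-p)*9.045265] = 5.544197
  V(1,0) = exp(-r*dt) * [p*0.000000 + (1-p)*0.927098] = 0.479884
  V(1,1) = exp(-r*dt) * [p*0.927098 + (1-p)*5.544197] = 3.316071
  V(0,0) = exp(-r*dt) * [p*0.479884 + (1-p)*3.316071] = 1.947470

Answer: Price = V(0,0) = 1.9475


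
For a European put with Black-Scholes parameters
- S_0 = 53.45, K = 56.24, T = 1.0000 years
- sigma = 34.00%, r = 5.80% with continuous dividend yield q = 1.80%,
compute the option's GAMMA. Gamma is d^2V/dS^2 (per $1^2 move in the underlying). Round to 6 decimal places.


Answer: Gamma = 0.021357

Derivation:
d1 = 0.1379952646; d2 = -0.2020047354
phi(d1) = 0.3951618387; exp(-qT) = 0.9821610324; exp(-rT) = 0.9436499474
Gamma = exp(-qT) * phi(d1) / (S * sigma * sqrt(T)) = 0.9821610324 * 0.3951618387 / (53.4500 * 0.3400 * 1.0000000000) = 0.021357


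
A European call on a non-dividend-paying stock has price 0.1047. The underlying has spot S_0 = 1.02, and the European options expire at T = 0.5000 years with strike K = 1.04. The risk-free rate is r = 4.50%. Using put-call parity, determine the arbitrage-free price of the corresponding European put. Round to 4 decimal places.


Answer: Put price = 0.1016

Derivation:
Put-call parity: C - P = S_0 * exp(-qT) - K * exp(-rT).
S_0 * exp(-qT) = 1.0200 * 1.00000000 = 1.02000000
K * exp(-rT) = 1.0400 * 0.97775124 = 1.01686129
P = C - S*exp(-qT) + K*exp(-rT)
P = 0.1047 - 1.02000000 + 1.01686129 = 0.1016


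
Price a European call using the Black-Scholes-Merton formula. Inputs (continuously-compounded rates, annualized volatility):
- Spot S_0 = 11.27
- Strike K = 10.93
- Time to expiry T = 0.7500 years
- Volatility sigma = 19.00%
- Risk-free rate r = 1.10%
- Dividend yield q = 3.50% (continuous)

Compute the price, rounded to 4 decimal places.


Answer: Price = 0.7863

Derivation:
d1 = (ln(S/K) + (r - q + 0.5*sigma^2) * T) / (sigma * sqrt(T)) = 0.15904800
d2 = d1 - sigma * sqrt(T) = -0.00549683
exp(-rT) = 0.99178394; exp(-qT) = 0.97409154
C = S_0 * exp(-qT) * N(d1) - K * exp(-rT) * N(d2)
N(d1) = 0.56318447; N(d2) = 0.49780710
C = 11.2700 * 0.97409154 * 0.56318447 - 10.9300 * 0.99178394 * 0.49780710 = 0.7863


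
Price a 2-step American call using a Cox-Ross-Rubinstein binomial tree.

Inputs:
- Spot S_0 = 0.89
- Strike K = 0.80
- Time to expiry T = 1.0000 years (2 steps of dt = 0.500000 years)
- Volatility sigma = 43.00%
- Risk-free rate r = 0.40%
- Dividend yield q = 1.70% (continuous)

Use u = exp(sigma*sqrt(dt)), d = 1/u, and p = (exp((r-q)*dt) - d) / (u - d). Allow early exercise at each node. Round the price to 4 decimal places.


dt = T/N = 0.500000
u = exp(sigma*sqrt(dt)) = 1.355345; d = 1/u = 0.737820
p = (exp((r-q)*dt) - d) / (u - d) = 0.414075
Discount per step: exp(-r*dt) = 0.998002
Stock lattice S(k, i) with i counting down-moves:
  k=0: S(0,0) = 0.8900
  k=1: S(1,0) = 1.2063; S(1,1) = 0.6567
  k=2: S(2,0) = 1.6349; S(2,1) = 0.8900; S(2,2) = 0.4845
Terminal payoffs V(N, i) = max(S_T - K, 0):
  V(2,0) = 0.834894; V(2,1) = 0.090000; V(2,2) = 0.000000
Backward induction: V(k, i) = exp(-r*dt) * [p * V(k+1, i) + (1-p) * V(k+1, i+1)]; then take max(V_cont, immediate exercise) for American.
  V(1,0) = exp(-r*dt) * [p*0.834894 + (1-p)*0.090000] = 0.397646; exercise = 0.406257; V(1,0) = max -> 0.406257
  V(1,1) = exp(-r*dt) * [p*0.090000 + (1-p)*0.000000] = 0.037192; exercise = 0.000000; V(1,1) = max -> 0.037192
  V(0,0) = exp(-r*dt) * [p*0.406257 + (1-p)*0.037192] = 0.189633; exercise = 0.090000; V(0,0) = max -> 0.189633

Answer: Price = V(0,0) = 0.1896


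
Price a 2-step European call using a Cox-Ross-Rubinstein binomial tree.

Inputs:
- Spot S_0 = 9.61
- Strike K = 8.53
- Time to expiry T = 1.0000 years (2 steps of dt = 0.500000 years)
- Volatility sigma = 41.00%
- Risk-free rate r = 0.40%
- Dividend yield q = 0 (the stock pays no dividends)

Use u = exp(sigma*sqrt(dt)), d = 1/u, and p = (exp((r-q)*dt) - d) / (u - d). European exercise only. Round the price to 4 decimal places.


dt = T/N = 0.500000
u = exp(sigma*sqrt(dt)) = 1.336312; d = 1/u = 0.748328
p = (exp((r-q)*dt) - d) / (u - d) = 0.431430
Discount per step: exp(-r*dt) = 0.998002
Stock lattice S(k, i) with i counting down-moves:
  k=0: S(0,0) = 9.6100
  k=1: S(1,0) = 12.8420; S(1,1) = 7.1914
  k=2: S(2,0) = 17.1609; S(2,1) = 9.6100; S(2,2) = 5.3816
Terminal payoffs V(N, i) = max(S_T - K, 0):
  V(2,0) = 8.630870; V(2,1) = 1.080000; V(2,2) = 0.000000
Backward induction: V(k, i) = exp(-r*dt) * [p * V(k+1, i) + (1-p) * V(k+1, i+1)].
  V(1,0) = exp(-r*dt) * [p*8.630870 + (1-p)*1.080000] = 4.329004
  V(1,1) = exp(-r*dt) * [p*1.080000 + (1-p)*0.000000] = 0.465013
  V(0,0) = exp(-r*dt) * [p*4.329004 + (1-p)*0.465013] = 2.127794

Answer: Price = V(0,0) = 2.1278


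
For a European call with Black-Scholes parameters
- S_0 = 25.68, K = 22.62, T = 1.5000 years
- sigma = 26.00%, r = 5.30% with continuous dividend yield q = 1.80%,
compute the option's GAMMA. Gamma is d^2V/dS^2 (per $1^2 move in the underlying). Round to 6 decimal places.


d1 = 0.7225304115; d2 = 0.4040967449
phi(d1) = 0.3072899142; exp(-qT) = 0.9733612415; exp(-rT) = 0.9235780200
Gamma = exp(-qT) * phi(d1) / (S * sigma * sqrt(T)) = 0.9733612415 * 0.3072899142 / (25.6800 * 0.2600 * 1.2247448714) = 0.036577

Answer: Gamma = 0.036577


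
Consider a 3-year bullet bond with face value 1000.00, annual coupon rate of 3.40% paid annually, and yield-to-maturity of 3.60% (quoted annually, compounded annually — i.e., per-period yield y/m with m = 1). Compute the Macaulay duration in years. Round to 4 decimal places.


Coupon per period c = face * coupon_rate / m = 34.000000
Periods per year m = 1; per-period yield y/m = 0.036000
Number of cashflows N = 3
Cashflows (t years, CF_t, discount factor 1/(1+y/m)^(m*t), PV):
  t = 1.0000: CF_t = 34.000000, DF = 0.965251, PV = 32.818533
  t = 2.0000: CF_t = 34.000000, DF = 0.931709, PV = 31.678120
  t = 3.0000: CF_t = 1034.000000, DF = 0.899333, PV = 929.910759
Price P = sum_t PV_t = 994.407412
Macaulay numerator sum_t t * PV_t:
  t * PV_t at t = 1.0000: 32.818533
  t * PV_t at t = 2.0000: 63.356241
  t * PV_t at t = 3.0000: 2789.732277
Macaulay duration D = (sum_t t * PV_t) / P = 2885.907051 / 994.407412 = 2.902138

Answer: Macaulay duration = 2.9021 years


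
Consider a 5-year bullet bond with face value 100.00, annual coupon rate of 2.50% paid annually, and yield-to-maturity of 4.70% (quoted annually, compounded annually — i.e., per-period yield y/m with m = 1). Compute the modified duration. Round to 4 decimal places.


Coupon per period c = face * coupon_rate / m = 2.500000
Periods per year m = 1; per-period yield y/m = 0.047000
Number of cashflows N = 5
Cashflows (t years, CF_t, discount factor 1/(1+y/m)^(m*t), PV):
  t = 1.0000: CF_t = 2.500000, DF = 0.955110, PV = 2.387775
  t = 2.0000: CF_t = 2.500000, DF = 0.912235, PV = 2.280587
  t = 3.0000: CF_t = 2.500000, DF = 0.871284, PV = 2.178211
  t = 4.0000: CF_t = 2.500000, DF = 0.832172, PV = 2.080431
  t = 5.0000: CF_t = 102.500000, DF = 0.794816, PV = 81.468638
Price P = sum_t PV_t = 90.395642
First compute Macaulay numerator sum_t t * PV_t:
  t * PV_t at t = 1.0000: 2.387775
  t * PV_t at t = 2.0000: 4.561174
  t * PV_t at t = 3.0000: 6.534633
  t * PV_t at t = 4.0000: 8.321723
  t * PV_t at t = 5.0000: 407.343191
Macaulay duration D = 429.148496 / 90.395642 = 4.747447
Modified duration = D / (1 + y/m) = 4.747447 / (1 + 0.047000) = 4.534333

Answer: Modified duration = 4.5343


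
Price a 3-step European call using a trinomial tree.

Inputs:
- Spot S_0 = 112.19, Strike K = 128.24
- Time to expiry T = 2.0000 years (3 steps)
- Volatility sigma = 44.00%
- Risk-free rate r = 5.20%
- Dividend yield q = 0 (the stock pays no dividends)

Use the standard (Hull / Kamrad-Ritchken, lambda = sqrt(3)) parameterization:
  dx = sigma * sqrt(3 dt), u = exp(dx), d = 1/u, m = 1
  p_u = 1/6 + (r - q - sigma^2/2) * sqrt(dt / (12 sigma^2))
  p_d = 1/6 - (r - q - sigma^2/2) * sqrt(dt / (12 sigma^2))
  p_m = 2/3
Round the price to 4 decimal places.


dt = T/N = 0.666667; dx = sigma*sqrt(3*dt) = 0.622254
u = exp(dx) = 1.863123; d = 1/u = 0.536733
p_u = 0.142668, p_m = 0.666667, p_d = 0.190665
Discount per step: exp(-r*dt) = 0.965927
Stock lattice S(k, j) with j the centered position index:
  k=0: S(0,+0) = 112.1900
  k=1: S(1,-1) = 60.2161; S(1,+0) = 112.1900; S(1,+1) = 209.0237
  k=2: S(2,-2) = 32.3200; S(2,-1) = 60.2161; S(2,+0) = 112.1900; S(2,+1) = 209.0237; S(2,+2) = 389.4369
  k=3: S(3,-3) = 17.3472; S(3,-2) = 32.3200; S(3,-1) = 60.2161; S(3,+0) = 112.1900; S(3,+1) = 209.0237; S(3,+2) = 389.4369; S(3,+3) = 725.5687
Terminal payoffs V(N, j) = max(S_T - K, 0):
  V(3,-3) = 0.000000; V(3,-2) = 0.000000; V(3,-1) = 0.000000; V(3,+0) = 0.000000; V(3,+1) = 80.783739; V(3,+2) = 261.196880; V(3,+3) = 597.328703
Backward induction: V(k, j) = exp(-r*dt) * [p_u * V(k+1, j+1) + p_m * V(k+1, j) + p_d * V(k+1, j-1)]
  V(2,-2) = exp(-r*dt) * [p_u*0.000000 + p_m*0.000000 + p_d*0.000000] = 0.000000
  V(2,-1) = exp(-r*dt) * [p_u*0.000000 + p_m*0.000000 + p_d*0.000000] = 0.000000
  V(2,+0) = exp(-r*dt) * [p_u*80.783739 + p_m*0.000000 + p_d*0.000000] = 11.132550
  V(2,+1) = exp(-r*dt) * [p_u*261.196880 + p_m*80.783739 + p_d*0.000000] = 88.015525
  V(2,+2) = exp(-r*dt) * [p_u*597.328703 + p_m*261.196880 + p_d*80.783739] = 265.391962
  V(1,-1) = exp(-r*dt) * [p_u*11.132550 + p_m*0.000000 + p_d*0.000000] = 1.534141
  V(1,+0) = exp(-r*dt) * [p_u*88.015525 + p_m*11.132550 + p_d*0.000000] = 19.297962
  V(1,+1) = exp(-r*dt) * [p_u*265.391962 + p_m*88.015525 + p_d*11.132550] = 95.300826
  V(0,+0) = exp(-r*dt) * [p_u*95.300826 + p_m*19.297962 + p_d*1.534141] = 25.842597

Answer: Price = V(0,0) = 25.8426


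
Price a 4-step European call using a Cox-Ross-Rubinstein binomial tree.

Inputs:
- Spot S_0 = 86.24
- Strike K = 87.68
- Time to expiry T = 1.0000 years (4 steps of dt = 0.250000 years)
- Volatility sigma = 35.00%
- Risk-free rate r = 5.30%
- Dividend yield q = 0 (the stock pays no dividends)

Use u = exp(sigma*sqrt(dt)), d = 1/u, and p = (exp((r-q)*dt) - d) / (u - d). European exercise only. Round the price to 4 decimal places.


dt = T/N = 0.250000
u = exp(sigma*sqrt(dt)) = 1.191246; d = 1/u = 0.839457
p = (exp((r-q)*dt) - d) / (u - d) = 0.494277
Discount per step: exp(-r*dt) = 0.986837
Stock lattice S(k, i) with i counting down-moves:
  k=0: S(0,0) = 86.2400
  k=1: S(1,0) = 102.7331; S(1,1) = 72.3948
  k=2: S(2,0) = 122.3804; S(2,1) = 86.2400; S(2,2) = 60.7723
  k=3: S(3,0) = 145.7852; S(3,1) = 102.7331; S(3,2) = 72.3948; S(3,3) = 51.0157
  k=4: S(4,0) = 173.6660; S(4,1) = 122.3804; S(4,2) = 86.2400; S(4,3) = 60.7723; S(4,4) = 42.8255
Terminal payoffs V(N, i) = max(S_T - K, 0):
  V(4,0) = 85.986033; V(4,1) = 34.700385; V(4,2) = 0.000000; V(4,3) = 0.000000; V(4,4) = 0.000000
Backward induction: V(k, i) = exp(-r*dt) * [p * V(k+1, i) + (1-p) * V(k+1, i+1)].
  V(3,0) = exp(-r*dt) * [p*85.986033 + (1-p)*34.700385] = 59.259268
  V(3,1) = exp(-r*dt) * [p*34.700385 + (1-p)*0.000000] = 16.925827
  V(3,2) = exp(-r*dt) * [p*0.000000 + (1-p)*0.000000] = 0.000000
  V(3,3) = exp(-r*dt) * [p*0.000000 + (1-p)*0.000000] = 0.000000
  V(2,0) = exp(-r*dt) * [p*59.259268 + (1-p)*16.925827] = 37.352046
  V(2,1) = exp(-r*dt) * [p*16.925827 + (1-p)*0.000000] = 8.255921
  V(2,2) = exp(-r*dt) * [p*0.000000 + (1-p)*0.000000] = 0.000000
  V(1,0) = exp(-r*dt) * [p*37.352046 + (1-p)*8.255921] = 22.339485
  V(1,1) = exp(-r*dt) * [p*8.255921 + (1-p)*0.000000] = 4.026995
  V(0,0) = exp(-r*dt) * [p*22.339485 + (1-p)*4.026995] = 12.906283

Answer: Price = V(0,0) = 12.9063
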